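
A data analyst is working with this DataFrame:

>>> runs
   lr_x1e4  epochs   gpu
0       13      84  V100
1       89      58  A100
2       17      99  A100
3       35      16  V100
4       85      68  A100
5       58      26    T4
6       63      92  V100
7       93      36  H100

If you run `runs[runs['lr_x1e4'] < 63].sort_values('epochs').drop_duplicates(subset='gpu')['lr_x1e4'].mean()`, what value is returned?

filter rows where lr_x1e4 < 63:
   lr_x1e4  epochs   gpu
0       13      84  V100
2       17      99  A100
3       35      16  V100
5       58      26    T4
sort by epochs:
   lr_x1e4  epochs   gpu
3       35      16  V100
5       58      26    T4
0       13      84  V100
2       17      99  A100
drop duplicate gpu (keep=first):
   lr_x1e4  epochs   gpu
3       35      16  V100
5       58      26    T4
2       17      99  A100
Finally, mean of column 'lr_x1e4' = 36.6666666667.

36.6666666667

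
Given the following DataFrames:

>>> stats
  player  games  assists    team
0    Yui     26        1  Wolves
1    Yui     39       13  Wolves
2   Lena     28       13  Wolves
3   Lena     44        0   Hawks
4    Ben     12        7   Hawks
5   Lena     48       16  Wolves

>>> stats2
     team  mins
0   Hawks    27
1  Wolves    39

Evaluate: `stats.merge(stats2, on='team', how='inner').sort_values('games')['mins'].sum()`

merge on 'team' (how='inner') → 6 rows:
  player  games  assists    team  mins
0    Yui     26        1  Wolves    39
1    Yui     39       13  Wolves    39
2   Lena     28       13  Wolves    39
3   Lena     44        0   Hawks    27
4    Ben     12        7   Hawks    27
5   Lena     48       16  Wolves    39
sort by games:
  player  games  assists    team  mins
4    Ben     12        7   Hawks    27
0    Yui     26        1  Wolves    39
2   Lena     28       13  Wolves    39
1    Yui     39       13  Wolves    39
3   Lena     44        0   Hawks    27
5   Lena     48       16  Wolves    39
Finally, sum of column 'mins' = 210.

210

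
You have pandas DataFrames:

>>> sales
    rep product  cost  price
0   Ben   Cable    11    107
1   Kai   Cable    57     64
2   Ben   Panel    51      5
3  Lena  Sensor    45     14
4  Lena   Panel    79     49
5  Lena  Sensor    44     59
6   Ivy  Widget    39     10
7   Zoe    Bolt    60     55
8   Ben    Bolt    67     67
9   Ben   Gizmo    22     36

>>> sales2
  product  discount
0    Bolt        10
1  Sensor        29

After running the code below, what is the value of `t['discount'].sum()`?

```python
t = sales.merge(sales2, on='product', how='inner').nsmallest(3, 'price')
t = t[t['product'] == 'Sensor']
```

58

merge on 'product' (how='inner') → 4 rows:
    rep product  cost  price  discount
0  Lena  Sensor    45     14        29
1  Lena  Sensor    44     59        29
2   Zoe    Bolt    60     55        10
3   Ben    Bolt    67     67        10
take 3 rows with smallest price:
    rep product  cost  price  discount
0  Lena  Sensor    45     14        29
2   Zoe    Bolt    60     55        10
1  Lena  Sensor    44     59        29
filter rows where product == 'Sensor':
    rep product  cost  price  discount
0  Lena  Sensor    45     14        29
1  Lena  Sensor    44     59        29
Taking the sum of column 'discount' gives 58.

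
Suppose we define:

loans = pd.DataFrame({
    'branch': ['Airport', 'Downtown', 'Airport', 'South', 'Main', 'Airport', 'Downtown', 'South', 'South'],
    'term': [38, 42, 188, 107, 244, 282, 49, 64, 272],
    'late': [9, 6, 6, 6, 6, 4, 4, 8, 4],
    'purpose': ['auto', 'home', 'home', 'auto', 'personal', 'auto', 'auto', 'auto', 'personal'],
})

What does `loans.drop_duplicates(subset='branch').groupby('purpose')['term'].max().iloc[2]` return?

244

drop duplicate branch (keep=first):
     branch  term  late   purpose
0   Airport    38     9      auto
1  Downtown    42     6      home
3     South   107     6      auto
4      Main   244     6  personal
group by purpose, max of term:
purpose
auto        107
home         42
personal    244
Name: term, dtype: int64
The value at position 2 is 244.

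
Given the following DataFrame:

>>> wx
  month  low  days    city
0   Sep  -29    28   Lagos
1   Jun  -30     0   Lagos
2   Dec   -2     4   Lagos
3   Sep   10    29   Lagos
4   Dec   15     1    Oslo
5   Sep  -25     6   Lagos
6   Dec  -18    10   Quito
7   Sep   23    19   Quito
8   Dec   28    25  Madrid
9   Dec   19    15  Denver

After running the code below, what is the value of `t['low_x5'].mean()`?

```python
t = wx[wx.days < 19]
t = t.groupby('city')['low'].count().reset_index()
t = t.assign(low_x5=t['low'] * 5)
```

filter rows where days < 19:
  month  low  days    city
1   Jun  -30     0   Lagos
2   Dec   -2     4   Lagos
4   Dec   15     1    Oslo
5   Sep  -25     6   Lagos
6   Dec  -18    10   Quito
9   Dec   19    15  Denver
group by city, count of low:
city
Denver    1
Lagos     3
Oslo      1
Quito     1
Name: low, dtype: int64
reset_index():
     city  low
0  Denver    1
1   Lagos    3
2    Oslo    1
3   Quito    1
add column low_x5 = t['low'] * 5:
     city  low  low_x5
0  Denver    1       5
1   Lagos    3      15
2    Oslo    1       5
3   Quito    1       5
Taking the mean of column 'low_x5' gives 7.5.

7.5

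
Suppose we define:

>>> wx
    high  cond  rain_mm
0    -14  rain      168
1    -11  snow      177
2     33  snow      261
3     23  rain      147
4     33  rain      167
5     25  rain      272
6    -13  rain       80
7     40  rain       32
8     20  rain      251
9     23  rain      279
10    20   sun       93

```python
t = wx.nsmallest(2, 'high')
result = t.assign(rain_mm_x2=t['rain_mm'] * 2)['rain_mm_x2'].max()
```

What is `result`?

take 2 rows with smallest high:
   high  cond  rain_mm
0   -14  rain      168
6   -13  rain       80
add column rain_mm_x2 = t['rain_mm'] * 2:
   high  cond  rain_mm  rain_mm_x2
0   -14  rain      168         336
6   -13  rain       80         160

336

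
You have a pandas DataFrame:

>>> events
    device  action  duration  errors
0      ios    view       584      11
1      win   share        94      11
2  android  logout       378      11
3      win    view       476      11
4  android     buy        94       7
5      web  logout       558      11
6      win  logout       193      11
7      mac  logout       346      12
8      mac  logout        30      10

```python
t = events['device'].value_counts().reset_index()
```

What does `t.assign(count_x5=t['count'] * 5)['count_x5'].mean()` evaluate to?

9.0

value_counts of device:
device
win        3
android    2
mac        2
ios        1
web        1
Name: count, dtype: int64
reset_index():
    device  count
0      win      3
1  android      2
2      mac      2
3      ios      1
4      web      1
add column count_x5 = t['count'] * 5:
    device  count  count_x5
0      win      3        15
1  android      2        10
2      mac      2        10
3      ios      1         5
4      web      1         5
Reading off the mean of column 'count_x5', we get 9.0.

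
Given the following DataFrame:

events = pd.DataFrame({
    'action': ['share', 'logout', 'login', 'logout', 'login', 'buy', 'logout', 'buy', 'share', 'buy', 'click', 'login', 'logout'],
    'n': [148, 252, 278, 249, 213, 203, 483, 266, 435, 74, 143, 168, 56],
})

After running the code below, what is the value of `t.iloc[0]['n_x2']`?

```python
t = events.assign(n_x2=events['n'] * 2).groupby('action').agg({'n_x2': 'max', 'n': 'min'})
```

add column n_x2 = events['n'] * 2:
    action    n  n_x2
0    share  148   296
1   logout  252   504
2    login  278   556
3   logout  249   498
4    login  213   426
5      buy  203   406
6   logout  483   966
7      buy  266   532
8    share  435   870
9      buy   74   148
10   click  143   286
11   login  168   336
12  logout   56   112
group by action: max(n_x2), min(n):
        n_x2    n
action           
buy      532   74
click    286  143
login    556  168
logout   966   56
share    870  148
Reading off the value at position 0, column 'n_x2', we get 532.

532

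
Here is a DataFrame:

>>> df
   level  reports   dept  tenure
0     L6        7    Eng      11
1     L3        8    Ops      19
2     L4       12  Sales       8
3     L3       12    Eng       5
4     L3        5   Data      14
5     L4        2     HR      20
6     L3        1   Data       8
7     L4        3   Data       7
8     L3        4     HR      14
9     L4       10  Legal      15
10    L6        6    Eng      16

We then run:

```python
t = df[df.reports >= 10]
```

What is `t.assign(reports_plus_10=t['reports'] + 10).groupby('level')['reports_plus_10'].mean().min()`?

21.0

filter rows where reports >= 10:
  level  reports   dept  tenure
2    L4       12  Sales       8
3    L3       12    Eng       5
9    L4       10  Legal      15
add column reports_plus_10 = t['reports'] + 10:
  level  reports   dept  tenure  reports_plus_10
2    L4       12  Sales       8               22
3    L3       12    Eng       5               22
9    L4       10  Legal      15               20
group by level, mean of reports_plus_10:
level
L3    22.0
L4    21.0
Name: reports_plus_10, dtype: float64
The min of the resulting series is 21.0.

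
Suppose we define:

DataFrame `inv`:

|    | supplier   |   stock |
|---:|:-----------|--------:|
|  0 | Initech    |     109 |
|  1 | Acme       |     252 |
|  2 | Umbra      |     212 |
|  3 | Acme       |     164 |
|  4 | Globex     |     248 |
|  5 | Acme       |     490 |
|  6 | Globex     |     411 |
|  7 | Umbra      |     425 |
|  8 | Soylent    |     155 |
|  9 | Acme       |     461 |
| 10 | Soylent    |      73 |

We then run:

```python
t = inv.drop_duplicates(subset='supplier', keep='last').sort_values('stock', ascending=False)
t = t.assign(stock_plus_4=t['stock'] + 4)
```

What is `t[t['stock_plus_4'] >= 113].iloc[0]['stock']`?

461

drop duplicate supplier (keep=last):
   supplier  stock
0   Initech    109
6    Globex    411
7     Umbra    425
9      Acme    461
10  Soylent     73
sort by stock descending:
   supplier  stock
9      Acme    461
7     Umbra    425
6    Globex    411
0   Initech    109
10  Soylent     73
add column stock_plus_4 = t['stock'] + 4:
   supplier  stock  stock_plus_4
9      Acme    461           465
7     Umbra    425           429
6    Globex    411           415
0   Initech    109           113
10  Soylent     73            77
filter rows where stock_plus_4 >= 113:
  supplier  stock  stock_plus_4
9     Acme    461           465
7    Umbra    425           429
6   Globex    411           415
0  Initech    109           113
So iloc[0]['stock'] = 461.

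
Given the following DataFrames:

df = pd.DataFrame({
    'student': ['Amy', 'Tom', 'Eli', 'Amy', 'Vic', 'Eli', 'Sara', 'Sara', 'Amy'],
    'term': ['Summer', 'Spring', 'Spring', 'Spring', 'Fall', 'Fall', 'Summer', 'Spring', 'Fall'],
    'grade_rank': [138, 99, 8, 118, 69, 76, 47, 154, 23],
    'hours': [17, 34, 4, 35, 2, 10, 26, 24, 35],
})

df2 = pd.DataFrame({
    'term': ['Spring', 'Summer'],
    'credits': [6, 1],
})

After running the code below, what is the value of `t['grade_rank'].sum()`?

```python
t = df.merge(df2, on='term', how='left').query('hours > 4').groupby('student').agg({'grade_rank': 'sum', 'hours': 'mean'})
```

merge on 'term' (how='left') → 9 rows:
  student    term  grade_rank  hours  credits
0     Amy  Summer         138     17      1.0
1     Tom  Spring          99     34      6.0
2     Eli  Spring           8      4      6.0
3     Amy  Spring         118     35      6.0
4     Vic    Fall          69      2      NaN
5     Eli    Fall          76     10      NaN
6    Sara  Summer          47     26      1.0
7    Sara  Spring         154     24      6.0
8     Amy    Fall          23     35      NaN
filter rows where hours > 4:
  student    term  grade_rank  hours  credits
0     Amy  Summer         138     17      1.0
1     Tom  Spring          99     34      6.0
3     Amy  Spring         118     35      6.0
5     Eli    Fall          76     10      NaN
6    Sara  Summer          47     26      1.0
7    Sara  Spring         154     24      6.0
8     Amy    Fall          23     35      NaN
group by student: sum(grade_rank), mean(hours):
         grade_rank  hours
student                   
Amy             279   29.0
Eli              76   10.0
Sara            201   25.0
Tom              99   34.0
So sum() = 655.

655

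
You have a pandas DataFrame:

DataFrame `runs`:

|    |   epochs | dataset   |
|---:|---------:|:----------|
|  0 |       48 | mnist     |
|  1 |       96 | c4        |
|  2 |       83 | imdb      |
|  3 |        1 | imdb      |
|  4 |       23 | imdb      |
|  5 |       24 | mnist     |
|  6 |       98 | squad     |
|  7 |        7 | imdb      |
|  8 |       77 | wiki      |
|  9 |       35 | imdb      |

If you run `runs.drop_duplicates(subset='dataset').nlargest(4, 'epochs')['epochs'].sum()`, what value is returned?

drop duplicate dataset (keep=first):
   epochs dataset
0      48   mnist
1      96      c4
2      83    imdb
6      98   squad
8      77    wiki
take 4 rows with largest epochs:
   epochs dataset
6      98   squad
1      96      c4
2      83    imdb
8      77    wiki
Hence 354.

354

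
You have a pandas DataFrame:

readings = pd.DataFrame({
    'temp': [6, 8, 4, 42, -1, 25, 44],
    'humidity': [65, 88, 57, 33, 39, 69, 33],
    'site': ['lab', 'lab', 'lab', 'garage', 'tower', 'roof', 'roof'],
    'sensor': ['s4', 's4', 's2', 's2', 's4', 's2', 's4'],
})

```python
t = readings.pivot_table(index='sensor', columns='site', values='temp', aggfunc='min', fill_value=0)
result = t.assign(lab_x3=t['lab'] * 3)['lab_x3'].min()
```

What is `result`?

pivot: rows=sensor, cols=site, min(temp):
site    garage  lab  roof  tower
sensor                          
s2          42    4    25      0
s4           0    6    44     -1
add column lab_x3 = t['lab'] * 3:
site    garage  lab  roof  tower  lab_x3
sensor                                  
s2          42    4    25      0      12
s4           0    6    44     -1      18

12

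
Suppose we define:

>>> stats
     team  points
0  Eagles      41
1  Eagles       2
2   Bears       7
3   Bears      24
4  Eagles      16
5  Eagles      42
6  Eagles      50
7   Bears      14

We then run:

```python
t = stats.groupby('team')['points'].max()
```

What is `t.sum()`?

group by team, max of points:
team
Bears     24
Eagles    50
Name: points, dtype: int64
Taking the sum of the resulting series gives 74.

74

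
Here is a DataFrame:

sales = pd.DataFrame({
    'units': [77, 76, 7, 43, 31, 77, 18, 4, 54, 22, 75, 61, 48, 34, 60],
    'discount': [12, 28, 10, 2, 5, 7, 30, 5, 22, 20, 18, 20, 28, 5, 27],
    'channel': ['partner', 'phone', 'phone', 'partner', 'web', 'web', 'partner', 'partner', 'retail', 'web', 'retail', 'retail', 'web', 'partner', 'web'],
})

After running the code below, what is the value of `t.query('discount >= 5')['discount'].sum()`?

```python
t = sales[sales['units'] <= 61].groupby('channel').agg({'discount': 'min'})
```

filter rows where units <= 61:
    units  discount  channel
2       7        10    phone
3      43         2  partner
4      31         5      web
6      18        30  partner
7       4         5  partner
8      54        22   retail
9      22        20      web
11     61        20   retail
12     48        28      web
13     34         5  partner
14     60        27      web
group by channel, min of discount:
         discount
channel          
partner         2
phone          10
retail         20
web             5
filter rows where discount >= 5:
         discount
channel          
phone          10
retail         20
web             5

35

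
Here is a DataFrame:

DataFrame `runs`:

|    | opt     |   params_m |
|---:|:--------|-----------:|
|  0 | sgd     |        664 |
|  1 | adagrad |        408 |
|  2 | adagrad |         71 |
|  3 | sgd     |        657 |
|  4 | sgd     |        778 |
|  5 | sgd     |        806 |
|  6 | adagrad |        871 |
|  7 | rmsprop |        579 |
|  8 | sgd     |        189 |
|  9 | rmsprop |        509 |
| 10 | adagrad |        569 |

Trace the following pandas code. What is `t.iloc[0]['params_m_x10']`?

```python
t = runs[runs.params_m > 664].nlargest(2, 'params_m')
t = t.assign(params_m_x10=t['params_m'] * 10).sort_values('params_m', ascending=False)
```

8710

filter rows where params_m > 664:
       opt  params_m
4      sgd       778
5      sgd       806
6  adagrad       871
take 2 rows with largest params_m:
       opt  params_m
6  adagrad       871
5      sgd       806
add column params_m_x10 = t['params_m'] * 10:
       opt  params_m  params_m_x10
6  adagrad       871          8710
5      sgd       806          8060
sort by params_m descending:
       opt  params_m  params_m_x10
6  adagrad       871          8710
5      sgd       806          8060
So iloc[0]['params_m_x10'] = 8710.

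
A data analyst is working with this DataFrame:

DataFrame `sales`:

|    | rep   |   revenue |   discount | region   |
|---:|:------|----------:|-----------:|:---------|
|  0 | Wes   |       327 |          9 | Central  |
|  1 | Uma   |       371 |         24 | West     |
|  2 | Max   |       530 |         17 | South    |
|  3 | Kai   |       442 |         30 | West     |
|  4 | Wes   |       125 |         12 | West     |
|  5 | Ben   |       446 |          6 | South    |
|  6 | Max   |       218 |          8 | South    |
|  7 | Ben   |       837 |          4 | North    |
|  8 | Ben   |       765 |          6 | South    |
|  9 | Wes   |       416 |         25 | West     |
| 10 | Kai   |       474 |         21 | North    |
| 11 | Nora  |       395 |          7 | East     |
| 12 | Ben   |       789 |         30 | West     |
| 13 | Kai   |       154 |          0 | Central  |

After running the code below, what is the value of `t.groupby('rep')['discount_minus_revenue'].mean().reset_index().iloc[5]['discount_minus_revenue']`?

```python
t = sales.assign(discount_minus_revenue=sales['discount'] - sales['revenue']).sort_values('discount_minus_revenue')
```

add column discount_minus_revenue = sales['discount'] - sales['revenue']:
     rep  revenue  discount   region  discount_minus_revenue
0    Wes      327         9  Central                    -318
1    Uma      371        24     West                    -347
2    Max      530        17    South                    -513
3    Kai      442        30     West                    -412
4    Wes      125        12     West                    -113
5    Ben      446         6    South                    -440
6    Max      218         8    South                    -210
7    Ben      837         4    North                    -833
8    Ben      765         6    South                    -759
9    Wes      416        25     West                    -391
10   Kai      474        21    North                    -453
11  Nora      395         7     East                    -388
12   Ben      789        30     West                    -759
13   Kai      154         0  Central                    -154
sort by discount_minus_revenue:
     rep  revenue  discount   region  discount_minus_revenue
7    Ben      837         4    North                    -833
8    Ben      765         6    South                    -759
12   Ben      789        30     West                    -759
2    Max      530        17    South                    -513
10   Kai      474        21    North                    -453
5    Ben      446         6    South                    -440
3    Kai      442        30     West                    -412
9    Wes      416        25     West                    -391
11  Nora      395         7     East                    -388
1    Uma      371        24     West                    -347
0    Wes      327         9  Central                    -318
6    Max      218         8    South                    -210
13   Kai      154         0  Central                    -154
4    Wes      125        12     West                    -113
group by rep, mean of discount_minus_revenue:
rep
Ben    -697.750000
Kai    -339.666667
Max    -361.500000
Nora   -388.000000
Uma    -347.000000
Wes    -274.000000
Name: discount_minus_revenue, dtype: float64
reset_index():
    rep  discount_minus_revenue
0   Ben             -697.750000
1   Kai             -339.666667
2   Max             -361.500000
3  Nora             -388.000000
4   Uma             -347.000000
5   Wes             -274.000000
Taking the value at position 5, column 'discount_minus_revenue' gives -274.0.

-274.0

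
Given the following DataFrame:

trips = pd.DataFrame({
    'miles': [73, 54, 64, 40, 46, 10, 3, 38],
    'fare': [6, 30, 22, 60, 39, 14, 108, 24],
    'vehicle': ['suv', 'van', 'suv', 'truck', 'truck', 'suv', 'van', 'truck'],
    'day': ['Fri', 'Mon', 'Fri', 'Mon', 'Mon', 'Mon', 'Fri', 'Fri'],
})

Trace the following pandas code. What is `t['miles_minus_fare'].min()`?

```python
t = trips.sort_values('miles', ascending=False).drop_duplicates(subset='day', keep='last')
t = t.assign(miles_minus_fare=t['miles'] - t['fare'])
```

sort by miles descending:
   miles  fare vehicle  day
0     73     6     suv  Fri
2     64    22     suv  Fri
1     54    30     van  Mon
4     46    39   truck  Mon
3     40    60   truck  Mon
7     38    24   truck  Fri
5     10    14     suv  Mon
6      3   108     van  Fri
drop duplicate day (keep=last):
   miles  fare vehicle  day
5     10    14     suv  Mon
6      3   108     van  Fri
add column miles_minus_fare = t['miles'] - t['fare']:
   miles  fare vehicle  day  miles_minus_fare
5     10    14     suv  Mon                -4
6      3   108     van  Fri              -105

-105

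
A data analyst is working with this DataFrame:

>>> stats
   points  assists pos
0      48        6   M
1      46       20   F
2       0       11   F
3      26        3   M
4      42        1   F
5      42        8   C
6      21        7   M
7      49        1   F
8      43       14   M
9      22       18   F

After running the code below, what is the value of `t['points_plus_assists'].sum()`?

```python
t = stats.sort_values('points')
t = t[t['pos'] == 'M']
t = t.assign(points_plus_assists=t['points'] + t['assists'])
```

168

sort by points:
   points  assists pos
2       0       11   F
6      21        7   M
9      22       18   F
3      26        3   M
4      42        1   F
5      42        8   C
8      43       14   M
1      46       20   F
0      48        6   M
7      49        1   F
filter rows where pos == 'M':
   points  assists pos
6      21        7   M
3      26        3   M
8      43       14   M
0      48        6   M
add column points_plus_assists = t['points'] + t['assists']:
   points  assists pos  points_plus_assists
6      21        7   M                   28
3      26        3   M                   29
8      43       14   M                   57
0      48        6   M                   54
Reading off the sum of column 'points_plus_assists', we get 168.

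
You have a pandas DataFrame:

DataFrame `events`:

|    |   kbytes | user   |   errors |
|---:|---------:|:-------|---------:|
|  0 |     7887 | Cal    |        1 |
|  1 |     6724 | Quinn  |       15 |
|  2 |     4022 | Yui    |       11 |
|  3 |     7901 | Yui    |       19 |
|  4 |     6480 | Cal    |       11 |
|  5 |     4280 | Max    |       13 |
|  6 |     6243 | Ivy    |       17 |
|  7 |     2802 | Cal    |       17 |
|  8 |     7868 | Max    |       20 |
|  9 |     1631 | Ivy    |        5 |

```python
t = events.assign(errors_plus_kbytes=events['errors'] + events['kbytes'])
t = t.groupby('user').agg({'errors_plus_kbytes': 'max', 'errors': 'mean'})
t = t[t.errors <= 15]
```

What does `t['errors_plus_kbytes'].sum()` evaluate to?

add column errors_plus_kbytes = events['errors'] + events['kbytes']:
   kbytes   user  errors  errors_plus_kbytes
0    7887    Cal       1                7888
1    6724  Quinn      15                6739
2    4022    Yui      11                4033
3    7901    Yui      19                7920
4    6480    Cal      11                6491
5    4280    Max      13                4293
6    6243    Ivy      17                6260
7    2802    Cal      17                2819
8    7868    Max      20                7888
9    1631    Ivy       5                1636
group by user: max(errors_plus_kbytes), mean(errors):
       errors_plus_kbytes     errors
user                                
Cal                  7888   9.666667
Ivy                  6260  11.000000
Max                  7888  16.500000
Quinn                6739  15.000000
Yui                  7920  15.000000
filter rows where errors <= 15:
       errors_plus_kbytes     errors
user                                
Cal                  7888   9.666667
Ivy                  6260  11.000000
Quinn                6739  15.000000
Yui                  7920  15.000000
Taking the sum of column 'errors_plus_kbytes' gives 28807.

28807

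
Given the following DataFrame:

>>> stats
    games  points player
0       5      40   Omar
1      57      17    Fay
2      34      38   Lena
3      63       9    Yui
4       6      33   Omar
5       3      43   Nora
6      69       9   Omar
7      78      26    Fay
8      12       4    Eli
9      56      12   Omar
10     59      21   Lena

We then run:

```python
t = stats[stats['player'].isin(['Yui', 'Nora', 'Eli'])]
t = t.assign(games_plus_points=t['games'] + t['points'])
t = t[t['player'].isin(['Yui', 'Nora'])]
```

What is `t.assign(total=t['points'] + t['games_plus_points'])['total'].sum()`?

170

filter rows where player in ['Yui', 'Nora', 'Eli']:
   games  points player
3     63       9    Yui
5      3      43   Nora
8     12       4    Eli
add column games_plus_points = t['games'] + t['points']:
   games  points player  games_plus_points
3     63       9    Yui                 72
5      3      43   Nora                 46
8     12       4    Eli                 16
filter rows where player in ['Yui', 'Nora']:
   games  points player  games_plus_points
3     63       9    Yui                 72
5      3      43   Nora                 46
add column total = t['points'] + t['games_plus_points']:
   games  points player  games_plus_points  total
3     63       9    Yui                 72     81
5      3      43   Nora                 46     89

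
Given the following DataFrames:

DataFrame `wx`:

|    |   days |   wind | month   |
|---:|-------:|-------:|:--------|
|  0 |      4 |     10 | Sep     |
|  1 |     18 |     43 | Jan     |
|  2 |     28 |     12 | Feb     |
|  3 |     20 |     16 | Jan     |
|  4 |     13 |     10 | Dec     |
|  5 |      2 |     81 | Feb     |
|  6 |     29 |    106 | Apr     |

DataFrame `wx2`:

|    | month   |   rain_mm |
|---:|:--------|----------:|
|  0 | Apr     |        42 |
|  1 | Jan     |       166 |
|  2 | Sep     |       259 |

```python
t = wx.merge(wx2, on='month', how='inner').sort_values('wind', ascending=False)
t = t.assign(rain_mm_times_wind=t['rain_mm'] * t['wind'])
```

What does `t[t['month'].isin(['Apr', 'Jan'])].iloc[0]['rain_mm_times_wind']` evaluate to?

merge on 'month' (how='inner') → 4 rows:
   days  wind month  rain_mm
0     4    10   Sep      259
1    18    43   Jan      166
2    20    16   Jan      166
3    29   106   Apr       42
sort by wind descending:
   days  wind month  rain_mm
3    29   106   Apr       42
1    18    43   Jan      166
2    20    16   Jan      166
0     4    10   Sep      259
add column rain_mm_times_wind = t['rain_mm'] * t['wind']:
   days  wind month  rain_mm  rain_mm_times_wind
3    29   106   Apr       42                4452
1    18    43   Jan      166                7138
2    20    16   Jan      166                2656
0     4    10   Sep      259                2590
filter rows where month in ['Apr', 'Jan']:
   days  wind month  rain_mm  rain_mm_times_wind
3    29   106   Apr       42                4452
1    18    43   Jan      166                7138
2    20    16   Jan      166                2656
value at position 0, column 'rain_mm_times_wind' → 4452

4452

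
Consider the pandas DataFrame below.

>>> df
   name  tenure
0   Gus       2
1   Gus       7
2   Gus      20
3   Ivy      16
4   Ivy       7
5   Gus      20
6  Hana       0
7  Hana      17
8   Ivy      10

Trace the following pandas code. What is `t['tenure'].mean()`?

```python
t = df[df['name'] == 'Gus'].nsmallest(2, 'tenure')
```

4.5

filter rows where name == 'Gus':
  name  tenure
0  Gus       2
1  Gus       7
2  Gus      20
5  Gus      20
take 2 rows with smallest tenure:
  name  tenure
0  Gus       2
1  Gus       7
So mean() = 4.5.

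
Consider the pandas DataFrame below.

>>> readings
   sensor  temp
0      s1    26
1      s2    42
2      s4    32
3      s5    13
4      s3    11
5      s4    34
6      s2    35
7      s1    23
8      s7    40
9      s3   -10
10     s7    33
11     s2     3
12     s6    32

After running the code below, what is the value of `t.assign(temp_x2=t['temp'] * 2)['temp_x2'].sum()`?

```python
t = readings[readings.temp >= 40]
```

filter rows where temp >= 40:
  sensor  temp
1     s2    42
8     s7    40
add column temp_x2 = t['temp'] * 2:
  sensor  temp  temp_x2
1     s2    42       84
8     s7    40       80
Then the sum of column 'temp_x2': 164

164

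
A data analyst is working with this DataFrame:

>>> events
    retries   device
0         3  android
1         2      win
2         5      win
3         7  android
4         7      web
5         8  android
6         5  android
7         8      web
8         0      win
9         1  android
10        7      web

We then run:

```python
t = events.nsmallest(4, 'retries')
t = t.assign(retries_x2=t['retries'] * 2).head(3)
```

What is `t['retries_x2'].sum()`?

take 4 rows with smallest retries:
   retries   device
8        0      win
9        1  android
1        2      win
0        3  android
add column retries_x2 = t['retries'] * 2:
   retries   device  retries_x2
8        0      win           0
9        1  android           2
1        2      win           4
0        3  android           6
take first 3 rows:
   retries   device  retries_x2
8        0      win           0
9        1  android           2
1        2      win           4
The sum of column 'retries_x2' is 6.

6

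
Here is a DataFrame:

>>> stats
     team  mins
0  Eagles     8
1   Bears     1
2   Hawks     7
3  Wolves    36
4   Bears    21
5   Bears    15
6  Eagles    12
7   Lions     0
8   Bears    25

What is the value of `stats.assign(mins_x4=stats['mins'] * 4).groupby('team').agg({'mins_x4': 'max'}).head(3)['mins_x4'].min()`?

add column mins_x4 = stats['mins'] * 4:
     team  mins  mins_x4
0  Eagles     8       32
1   Bears     1        4
2   Hawks     7       28
3  Wolves    36      144
4   Bears    21       84
5   Bears    15       60
6  Eagles    12       48
7   Lions     0        0
8   Bears    25      100
group by team, max of mins_x4:
        mins_x4
team           
Bears       100
Eagles       48
Hawks        28
Lions         0
Wolves      144
take first 3 rows:
        mins_x4
team           
Bears       100
Eagles       48
Hawks        28
min of column 'mins_x4' → 28

28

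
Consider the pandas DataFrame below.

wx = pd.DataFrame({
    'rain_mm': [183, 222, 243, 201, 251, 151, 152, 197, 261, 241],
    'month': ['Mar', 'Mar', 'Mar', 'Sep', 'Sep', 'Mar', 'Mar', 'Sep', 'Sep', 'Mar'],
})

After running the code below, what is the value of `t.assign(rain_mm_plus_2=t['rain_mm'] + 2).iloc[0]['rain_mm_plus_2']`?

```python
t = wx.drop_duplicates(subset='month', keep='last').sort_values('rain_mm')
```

243

drop duplicate month (keep=last):
   rain_mm month
8      261   Sep
9      241   Mar
sort by rain_mm:
   rain_mm month
9      241   Mar
8      261   Sep
add column rain_mm_plus_2 = t['rain_mm'] + 2:
   rain_mm month  rain_mm_plus_2
9      241   Mar             243
8      261   Sep             263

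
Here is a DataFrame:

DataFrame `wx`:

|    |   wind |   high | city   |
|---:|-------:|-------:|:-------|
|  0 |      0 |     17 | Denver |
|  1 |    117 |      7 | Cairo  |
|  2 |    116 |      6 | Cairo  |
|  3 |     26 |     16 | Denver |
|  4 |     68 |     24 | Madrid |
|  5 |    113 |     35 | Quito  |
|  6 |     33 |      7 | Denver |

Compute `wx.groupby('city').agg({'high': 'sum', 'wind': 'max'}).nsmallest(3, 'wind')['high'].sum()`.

group by city: sum(high), max(wind):
        high  wind
city              
Cairo     13   117
Denver    40    33
Madrid    24    68
Quito     35   113
take 3 rows with smallest wind:
        high  wind
city              
Denver    40    33
Madrid    24    68
Quito     35   113
Then the sum of column 'high': 99

99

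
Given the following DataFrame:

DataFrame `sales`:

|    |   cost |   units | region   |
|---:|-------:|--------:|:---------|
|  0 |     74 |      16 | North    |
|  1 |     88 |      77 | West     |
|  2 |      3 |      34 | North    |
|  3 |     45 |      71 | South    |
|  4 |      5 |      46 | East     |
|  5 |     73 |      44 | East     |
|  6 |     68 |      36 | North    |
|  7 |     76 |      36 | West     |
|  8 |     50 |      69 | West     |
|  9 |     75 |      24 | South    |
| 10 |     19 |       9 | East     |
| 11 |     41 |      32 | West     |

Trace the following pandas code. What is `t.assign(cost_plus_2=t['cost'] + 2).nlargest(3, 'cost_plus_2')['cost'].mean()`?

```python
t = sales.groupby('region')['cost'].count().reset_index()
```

3.33333333333

group by region, count of cost:
region
East     3
North    3
South    2
West     4
Name: cost, dtype: int64
reset_index():
  region  cost
0   East     3
1  North     3
2  South     2
3   West     4
add column cost_plus_2 = t['cost'] + 2:
  region  cost  cost_plus_2
0   East     3            5
1  North     3            5
2  South     2            4
3   West     4            6
take 3 rows with largest cost_plus_2:
  region  cost  cost_plus_2
3   West     4            6
0   East     3            5
1  North     3            5
Hence 3.33333333333.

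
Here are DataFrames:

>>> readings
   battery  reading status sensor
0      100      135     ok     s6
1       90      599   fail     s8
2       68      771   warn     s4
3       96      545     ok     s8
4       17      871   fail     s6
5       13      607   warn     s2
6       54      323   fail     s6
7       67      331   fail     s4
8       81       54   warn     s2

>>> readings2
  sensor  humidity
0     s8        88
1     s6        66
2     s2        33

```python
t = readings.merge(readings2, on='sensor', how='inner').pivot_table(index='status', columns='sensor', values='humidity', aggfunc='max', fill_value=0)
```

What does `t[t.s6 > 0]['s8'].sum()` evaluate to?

176

merge on 'sensor' (how='inner') → 7 rows:
   battery  reading status sensor  humidity
0      100      135     ok     s6        66
1       90      599   fail     s8        88
2       96      545     ok     s8        88
3       17      871   fail     s6        66
4       13      607   warn     s2        33
5       54      323   fail     s6        66
6       81       54   warn     s2        33
pivot: rows=status, cols=sensor, max(humidity):
sensor  s2  s6  s8
status            
fail     0  66  88
ok       0  66  88
warn    33   0   0
filter rows where s6 > 0:
sensor  s2  s6  s8
status            
fail     0  66  88
ok       0  66  88
The sum of column 's8' is 176.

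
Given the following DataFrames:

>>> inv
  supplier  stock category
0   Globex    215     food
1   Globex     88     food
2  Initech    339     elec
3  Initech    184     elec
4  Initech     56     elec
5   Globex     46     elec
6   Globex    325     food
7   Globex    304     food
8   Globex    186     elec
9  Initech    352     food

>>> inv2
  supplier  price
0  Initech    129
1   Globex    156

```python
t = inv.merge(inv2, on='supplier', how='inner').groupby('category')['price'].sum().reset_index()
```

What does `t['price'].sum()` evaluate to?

merge on 'supplier' (how='inner') → 10 rows:
  supplier  stock category  price
0   Globex    215     food    156
1   Globex     88     food    156
2  Initech    339     elec    129
3  Initech    184     elec    129
4  Initech     56     elec    129
5   Globex     46     elec    156
6   Globex    325     food    156
7   Globex    304     food    156
8   Globex    186     elec    156
9  Initech    352     food    129
group by category, sum of price:
category
elec    699
food    753
Name: price, dtype: int64
reset_index():
  category  price
0     elec    699
1     food    753
So sum() = 1452.

1452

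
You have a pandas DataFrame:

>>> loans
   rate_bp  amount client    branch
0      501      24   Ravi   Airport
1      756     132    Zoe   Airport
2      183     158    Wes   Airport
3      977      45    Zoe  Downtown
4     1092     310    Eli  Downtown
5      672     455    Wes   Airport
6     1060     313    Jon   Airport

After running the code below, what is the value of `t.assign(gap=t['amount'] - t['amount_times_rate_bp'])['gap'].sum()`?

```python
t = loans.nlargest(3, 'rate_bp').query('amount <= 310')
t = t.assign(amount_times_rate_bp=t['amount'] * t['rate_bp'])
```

take 3 rows with largest rate_bp:
   rate_bp  amount client    branch
4     1092     310    Eli  Downtown
6     1060     313    Jon   Airport
3      977      45    Zoe  Downtown
filter rows where amount <= 310:
   rate_bp  amount client    branch
4     1092     310    Eli  Downtown
3      977      45    Zoe  Downtown
add column amount_times_rate_bp = t['amount'] * t['rate_bp']:
   rate_bp  amount client    branch  amount_times_rate_bp
4     1092     310    Eli  Downtown                338520
3      977      45    Zoe  Downtown                 43965
add column gap = t['amount'] - t['amount_times_rate_bp']:
   rate_bp  amount client    branch  amount_times_rate_bp     gap
4     1092     310    Eli  Downtown                338520 -338210
3      977      45    Zoe  Downtown                 43965  -43920
Taking the sum of column 'gap' gives -382130.

-382130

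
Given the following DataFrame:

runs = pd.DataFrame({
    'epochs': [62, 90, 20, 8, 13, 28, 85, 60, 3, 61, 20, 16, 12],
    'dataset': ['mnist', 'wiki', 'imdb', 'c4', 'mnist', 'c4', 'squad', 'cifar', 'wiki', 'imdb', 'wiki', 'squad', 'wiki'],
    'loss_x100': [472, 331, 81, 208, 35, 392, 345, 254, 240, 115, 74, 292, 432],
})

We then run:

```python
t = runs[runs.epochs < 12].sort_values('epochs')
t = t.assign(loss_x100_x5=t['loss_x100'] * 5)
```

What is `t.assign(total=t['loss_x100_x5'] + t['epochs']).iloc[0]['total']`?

filter rows where epochs < 12:
   epochs dataset  loss_x100
3       8      c4        208
8       3    wiki        240
sort by epochs:
   epochs dataset  loss_x100
8       3    wiki        240
3       8      c4        208
add column loss_x100_x5 = t['loss_x100'] * 5:
   epochs dataset  loss_x100  loss_x100_x5
8       3    wiki        240          1200
3       8      c4        208          1040
add column total = t['loss_x100_x5'] + t['epochs']:
   epochs dataset  loss_x100  loss_x100_x5  total
8       3    wiki        240          1200   1203
3       8      c4        208          1040   1048
So iloc[0]['total'] = 1203.

1203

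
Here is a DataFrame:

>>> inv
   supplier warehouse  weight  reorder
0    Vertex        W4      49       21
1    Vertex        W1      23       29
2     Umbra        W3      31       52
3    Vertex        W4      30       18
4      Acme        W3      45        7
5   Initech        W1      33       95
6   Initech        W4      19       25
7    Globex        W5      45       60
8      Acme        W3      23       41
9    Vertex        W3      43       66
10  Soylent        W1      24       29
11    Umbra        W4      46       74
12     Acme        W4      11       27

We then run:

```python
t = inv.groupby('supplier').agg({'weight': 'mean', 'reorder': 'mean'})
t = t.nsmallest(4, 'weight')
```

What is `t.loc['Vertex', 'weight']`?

group by supplier: mean(weight), mean(reorder):
             weight  reorder
supplier                    
Acme      26.333333     25.0
Globex    45.000000     60.0
Initech   26.000000     60.0
Soylent   24.000000     29.0
Umbra     38.500000     63.0
Vertex    36.250000     33.5
take 4 rows with smallest weight:
             weight  reorder
supplier                    
Soylent   24.000000     29.0
Initech   26.000000     60.0
Acme      26.333333     25.0
Vertex    36.250000     33.5
Hence 36.25.

36.25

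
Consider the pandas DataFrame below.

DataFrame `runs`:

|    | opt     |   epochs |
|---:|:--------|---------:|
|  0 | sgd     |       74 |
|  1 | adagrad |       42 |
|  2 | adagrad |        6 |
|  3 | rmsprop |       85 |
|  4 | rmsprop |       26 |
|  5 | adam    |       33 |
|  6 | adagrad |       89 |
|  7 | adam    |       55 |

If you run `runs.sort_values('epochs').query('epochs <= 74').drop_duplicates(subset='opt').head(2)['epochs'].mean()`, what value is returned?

16.0

sort by epochs:
       opt  epochs
2  adagrad       6
4  rmsprop      26
5     adam      33
1  adagrad      42
7     adam      55
0      sgd      74
3  rmsprop      85
6  adagrad      89
filter rows where epochs <= 74:
       opt  epochs
2  adagrad       6
4  rmsprop      26
5     adam      33
1  adagrad      42
7     adam      55
0      sgd      74
drop duplicate opt (keep=first):
       opt  epochs
2  adagrad       6
4  rmsprop      26
5     adam      33
0      sgd      74
take first 2 rows:
       opt  epochs
2  adagrad       6
4  rmsprop      26
Reading off the mean of column 'epochs', we get 16.0.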